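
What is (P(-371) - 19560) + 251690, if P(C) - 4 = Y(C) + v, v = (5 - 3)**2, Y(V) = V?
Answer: 231767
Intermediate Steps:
v = 4 (v = 2**2 = 4)
P(C) = 8 + C (P(C) = 4 + (C + 4) = 4 + (4 + C) = 8 + C)
(P(-371) - 19560) + 251690 = ((8 - 371) - 19560) + 251690 = (-363 - 19560) + 251690 = -19923 + 251690 = 231767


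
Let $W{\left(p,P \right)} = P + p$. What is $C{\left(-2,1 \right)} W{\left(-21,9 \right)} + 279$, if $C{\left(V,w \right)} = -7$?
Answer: $363$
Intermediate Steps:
$C{\left(-2,1 \right)} W{\left(-21,9 \right)} + 279 = - 7 \left(9 - 21\right) + 279 = \left(-7\right) \left(-12\right) + 279 = 84 + 279 = 363$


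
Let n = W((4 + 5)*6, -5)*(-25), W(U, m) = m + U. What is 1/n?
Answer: -1/1225 ≈ -0.00081633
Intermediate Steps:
W(U, m) = U + m
n = -1225 (n = ((4 + 5)*6 - 5)*(-25) = (9*6 - 5)*(-25) = (54 - 5)*(-25) = 49*(-25) = -1225)
1/n = 1/(-1225) = -1/1225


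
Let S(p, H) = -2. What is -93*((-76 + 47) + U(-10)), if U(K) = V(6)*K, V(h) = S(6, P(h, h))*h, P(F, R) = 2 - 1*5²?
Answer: -8463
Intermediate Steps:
P(F, R) = -23 (P(F, R) = 2 - 1*25 = 2 - 25 = -23)
V(h) = -2*h
U(K) = -12*K (U(K) = (-2*6)*K = -12*K)
-93*((-76 + 47) + U(-10)) = -93*((-76 + 47) - 12*(-10)) = -93*(-29 + 120) = -93*91 = -8463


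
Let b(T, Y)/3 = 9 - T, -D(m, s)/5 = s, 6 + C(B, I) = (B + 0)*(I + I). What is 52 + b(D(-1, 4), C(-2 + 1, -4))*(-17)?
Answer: -1427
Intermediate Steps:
C(B, I) = -6 + 2*B*I (C(B, I) = -6 + (B + 0)*(I + I) = -6 + B*(2*I) = -6 + 2*B*I)
D(m, s) = -5*s
b(T, Y) = 27 - 3*T (b(T, Y) = 3*(9 - T) = 27 - 3*T)
52 + b(D(-1, 4), C(-2 + 1, -4))*(-17) = 52 + (27 - (-15)*4)*(-17) = 52 + (27 - 3*(-20))*(-17) = 52 + (27 + 60)*(-17) = 52 + 87*(-17) = 52 - 1479 = -1427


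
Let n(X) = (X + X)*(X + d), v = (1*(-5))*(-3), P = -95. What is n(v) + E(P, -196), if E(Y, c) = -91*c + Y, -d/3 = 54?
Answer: 13331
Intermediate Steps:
d = -162 (d = -3*54 = -162)
E(Y, c) = Y - 91*c
v = 15 (v = -5*(-3) = 15)
n(X) = 2*X*(-162 + X) (n(X) = (X + X)*(X - 162) = (2*X)*(-162 + X) = 2*X*(-162 + X))
n(v) + E(P, -196) = 2*15*(-162 + 15) + (-95 - 91*(-196)) = 2*15*(-147) + (-95 + 17836) = -4410 + 17741 = 13331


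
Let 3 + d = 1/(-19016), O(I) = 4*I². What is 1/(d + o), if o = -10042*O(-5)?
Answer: -19016/19095924249 ≈ -9.9581e-7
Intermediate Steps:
o = -1004200 (o = -40168*(-5)² = -40168*25 = -10042*100 = -1004200)
d = -57049/19016 (d = -3 + 1/(-19016) = -3 - 1/19016 = -57049/19016 ≈ -3.0001)
1/(d + o) = 1/(-57049/19016 - 1004200) = 1/(-19095924249/19016) = -19016/19095924249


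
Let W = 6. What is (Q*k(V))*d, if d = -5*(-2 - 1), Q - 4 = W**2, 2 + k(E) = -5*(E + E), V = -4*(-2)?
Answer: -49200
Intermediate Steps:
V = 8
k(E) = -2 - 10*E (k(E) = -2 - 5*(E + E) = -2 - 10*E)
Q = 40 (Q = 4 + 6**2 = 4 + 36 = 40)
d = 15 (d = -5*(-3) = 15)
(Q*k(V))*d = (40*(-2 - 10*8))*15 = (40*(-2 - 80))*15 = (40*(-82))*15 = -3280*15 = -49200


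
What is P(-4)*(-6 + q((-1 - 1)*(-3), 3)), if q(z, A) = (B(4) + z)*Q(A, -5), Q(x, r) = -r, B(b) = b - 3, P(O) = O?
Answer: -116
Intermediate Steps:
B(b) = -3 + b
q(z, A) = 5 + 5*z (q(z, A) = ((-3 + 4) + z)*(-1*(-5)) = (1 + z)*5 = 5 + 5*z)
P(-4)*(-6 + q((-1 - 1)*(-3), 3)) = -4*(-6 + (5 + 5*((-1 - 1)*(-3)))) = -4*(-6 + (5 + 5*(-2*(-3)))) = -4*(-6 + (5 + 5*6)) = -4*(-6 + (5 + 30)) = -4*(-6 + 35) = -4*29 = -116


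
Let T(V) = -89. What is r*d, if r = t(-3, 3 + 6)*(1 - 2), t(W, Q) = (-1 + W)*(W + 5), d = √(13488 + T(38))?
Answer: 8*√13399 ≈ 926.03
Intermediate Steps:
d = √13399 (d = √(13488 - 89) = √13399 ≈ 115.75)
t(W, Q) = (-1 + W)*(5 + W)
r = 8 (r = (-5 + (-3)² + 4*(-3))*(1 - 2) = (-5 + 9 - 12)*(-1) = -8*(-1) = 8)
r*d = 8*√13399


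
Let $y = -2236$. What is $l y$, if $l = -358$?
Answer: $800488$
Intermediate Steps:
$l y = \left(-358\right) \left(-2236\right) = 800488$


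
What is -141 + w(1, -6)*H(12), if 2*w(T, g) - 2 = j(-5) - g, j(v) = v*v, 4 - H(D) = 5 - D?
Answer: 81/2 ≈ 40.500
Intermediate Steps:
H(D) = -1 + D (H(D) = 4 - (5 - D) = 4 + (-5 + D) = -1 + D)
j(v) = v**2
w(T, g) = 27/2 - g/2 (w(T, g) = 1 + ((-5)**2 - g)/2 = 1 + (25 - g)/2 = 1 + (25/2 - g/2) = 27/2 - g/2)
-141 + w(1, -6)*H(12) = -141 + (27/2 - 1/2*(-6))*(-1 + 12) = -141 + (27/2 + 3)*11 = -141 + (33/2)*11 = -141 + 363/2 = 81/2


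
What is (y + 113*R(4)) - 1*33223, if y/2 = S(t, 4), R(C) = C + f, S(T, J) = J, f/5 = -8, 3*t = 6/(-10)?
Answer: -37283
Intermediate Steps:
t = -⅕ (t = (6/(-10))/3 = (6*(-⅒))/3 = (⅓)*(-⅗) = -⅕ ≈ -0.20000)
f = -40 (f = 5*(-8) = -40)
R(C) = -40 + C (R(C) = C - 40 = -40 + C)
y = 8 (y = 2*4 = 8)
(y + 113*R(4)) - 1*33223 = (8 + 113*(-40 + 4)) - 1*33223 = (8 + 113*(-36)) - 33223 = (8 - 4068) - 33223 = -4060 - 33223 = -37283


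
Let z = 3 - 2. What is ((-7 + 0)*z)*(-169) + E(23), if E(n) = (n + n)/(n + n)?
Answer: 1184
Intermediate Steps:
z = 1
E(n) = 1 (E(n) = (2*n)/((2*n)) = (2*n)*(1/(2*n)) = 1)
((-7 + 0)*z)*(-169) + E(23) = ((-7 + 0)*1)*(-169) + 1 = -7*1*(-169) + 1 = -7*(-169) + 1 = 1183 + 1 = 1184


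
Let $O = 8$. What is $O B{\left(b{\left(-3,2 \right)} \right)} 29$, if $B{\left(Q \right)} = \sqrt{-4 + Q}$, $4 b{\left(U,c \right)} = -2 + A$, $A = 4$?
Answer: $116 i \sqrt{14} \approx 434.03 i$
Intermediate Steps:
$b{\left(U,c \right)} = \frac{1}{2}$ ($b{\left(U,c \right)} = \frac{-2 + 4}{4} = \frac{1}{4} \cdot 2 = \frac{1}{2}$)
$O B{\left(b{\left(-3,2 \right)} \right)} 29 = 8 \sqrt{-4 + \frac{1}{2}} \cdot 29 = 8 \sqrt{- \frac{7}{2}} \cdot 29 = 8 \frac{i \sqrt{14}}{2} \cdot 29 = 4 i \sqrt{14} \cdot 29 = 116 i \sqrt{14}$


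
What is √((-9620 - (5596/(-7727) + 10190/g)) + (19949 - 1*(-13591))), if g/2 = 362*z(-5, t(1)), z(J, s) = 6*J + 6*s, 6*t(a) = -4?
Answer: √54090207556560705587/47551958 ≈ 154.66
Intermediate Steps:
t(a) = -⅔ (t(a) = (⅙)*(-4) = -⅔)
g = -24616 (g = 2*(362*(6*(-5) + 6*(-⅔))) = 2*(362*(-30 - 4)) = 2*(362*(-34)) = 2*(-12308) = -24616)
√((-9620 - (5596/(-7727) + 10190/g)) + (19949 - 1*(-13591))) = √((-9620 - (5596/(-7727) + 10190/(-24616))) + (19949 - 1*(-13591))) = √((-9620 - (5596*(-1/7727) + 10190*(-1/24616))) + (19949 + 13591)) = √((-9620 - (-5596/7727 - 5095/12308)) + 33540) = √((-9620 - 1*(-108244633/95103916)) + 33540) = √((-9620 + 108244633/95103916) + 33540) = √(-914791427287/95103916 + 33540) = √(2274993915353/95103916) = √54090207556560705587/47551958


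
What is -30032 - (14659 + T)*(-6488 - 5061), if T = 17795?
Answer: 374781214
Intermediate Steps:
-30032 - (14659 + T)*(-6488 - 5061) = -30032 - (14659 + 17795)*(-6488 - 5061) = -30032 - 32454*(-11549) = -30032 - 1*(-374811246) = -30032 + 374811246 = 374781214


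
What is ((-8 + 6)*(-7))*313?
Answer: 4382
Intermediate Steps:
((-8 + 6)*(-7))*313 = -2*(-7)*313 = 14*313 = 4382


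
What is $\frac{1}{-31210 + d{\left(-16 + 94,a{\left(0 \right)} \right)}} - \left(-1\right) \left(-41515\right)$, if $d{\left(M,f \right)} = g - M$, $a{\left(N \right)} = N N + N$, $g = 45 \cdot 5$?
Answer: $- \frac{1289580446}{31063} \approx -41515.0$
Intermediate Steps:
$g = 225$
$a{\left(N \right)} = N + N^{2}$ ($a{\left(N \right)} = N^{2} + N = N + N^{2}$)
$d{\left(M,f \right)} = 225 - M$
$\frac{1}{-31210 + d{\left(-16 + 94,a{\left(0 \right)} \right)}} - \left(-1\right) \left(-41515\right) = \frac{1}{-31210 + \left(225 - \left(-16 + 94\right)\right)} - \left(-1\right) \left(-41515\right) = \frac{1}{-31210 + \left(225 - 78\right)} - 41515 = \frac{1}{-31210 + 147} - 41515 = \frac{1}{-31063} - 41515 = - \frac{1}{31063} - 41515 = - \frac{1289580446}{31063}$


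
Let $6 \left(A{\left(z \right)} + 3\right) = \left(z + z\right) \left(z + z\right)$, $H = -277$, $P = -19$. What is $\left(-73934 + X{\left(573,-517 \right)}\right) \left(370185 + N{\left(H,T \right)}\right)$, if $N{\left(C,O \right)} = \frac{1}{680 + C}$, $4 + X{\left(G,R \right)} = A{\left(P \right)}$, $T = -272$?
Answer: $- \frac{32984854516156}{1209} \approx -2.7283 \cdot 10^{10}$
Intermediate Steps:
$A{\left(z \right)} = -3 + \frac{2 z^{2}}{3}$ ($A{\left(z \right)} = -3 + \frac{\left(z + z\right) \left(z + z\right)}{6} = -3 + \frac{2 z 2 z}{6} = -3 + \frac{4 z^{2}}{6} = -3 + \frac{2 z^{2}}{3}$)
$X{\left(G,R \right)} = \frac{701}{3}$ ($X{\left(G,R \right)} = -4 - \left(3 - \frac{2 \left(-19\right)^{2}}{3}\right) = -4 + \left(-3 + \frac{2}{3} \cdot 361\right) = -4 + \left(-3 + \frac{722}{3}\right) = -4 + \frac{713}{3} = \frac{701}{3}$)
$\left(-73934 + X{\left(573,-517 \right)}\right) \left(370185 + N{\left(H,T \right)}\right) = \left(-73934 + \frac{701}{3}\right) \left(370185 + \frac{1}{680 - 277}\right) = - \frac{221101 \left(370185 + \frac{1}{403}\right)}{3} = \left(- \frac{221101}{3}\right) \frac{149184556}{403} = - \frac{32984854516156}{1209}$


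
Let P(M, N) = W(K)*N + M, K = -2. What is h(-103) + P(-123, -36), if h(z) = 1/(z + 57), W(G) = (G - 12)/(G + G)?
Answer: -11455/46 ≈ -249.02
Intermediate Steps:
W(G) = (-12 + G)/(2*G) (W(G) = (-12 + G)/((2*G)) = (-12 + G)*(1/(2*G)) = (-12 + G)/(2*G))
P(M, N) = M + 7*N/2 (P(M, N) = ((½)*(-12 - 2)/(-2))*N + M = ((½)*(-½)*(-14))*N + M = 7*N/2 + M = M + 7*N/2)
h(z) = 1/(57 + z)
h(-103) + P(-123, -36) = 1/(57 - 103) + (-123 + (7/2)*(-36)) = 1/(-46) + (-123 - 126) = -1/46 - 249 = -11455/46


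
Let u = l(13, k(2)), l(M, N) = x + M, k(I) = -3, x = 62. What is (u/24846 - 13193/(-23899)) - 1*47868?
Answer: -9474476041723/197931518 ≈ -47867.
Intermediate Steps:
l(M, N) = 62 + M
u = 75 (u = 62 + 13 = 75)
(u/24846 - 13193/(-23899)) - 1*47868 = (75/24846 - 13193/(-23899)) - 1*47868 = (75*(1/24846) - 13193*(-1/23899)) - 47868 = (25/8282 + 13193/23899) - 47868 = 109861901/197931518 - 47868 = -9474476041723/197931518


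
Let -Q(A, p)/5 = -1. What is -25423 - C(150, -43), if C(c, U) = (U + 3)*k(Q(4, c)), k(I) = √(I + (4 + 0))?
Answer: -25303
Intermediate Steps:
Q(A, p) = 5 (Q(A, p) = -5*(-1) = 5)
k(I) = √(4 + I) (k(I) = √(I + 4) = √(4 + I))
C(c, U) = 9 + 3*U (C(c, U) = (U + 3)*√(4 + 5) = (3 + U)*√9 = (3 + U)*3 = 9 + 3*U)
-25423 - C(150, -43) = -25423 - (9 + 3*(-43)) = -25423 - (9 - 129) = -25423 - 1*(-120) = -25423 + 120 = -25303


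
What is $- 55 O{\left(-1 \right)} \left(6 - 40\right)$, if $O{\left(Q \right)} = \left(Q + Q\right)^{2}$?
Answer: $7480$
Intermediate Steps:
$O{\left(Q \right)} = 4 Q^{2}$ ($O{\left(Q \right)} = \left(2 Q\right)^{2} = 4 Q^{2}$)
$- 55 O{\left(-1 \right)} \left(6 - 40\right) = - 55 \cdot 4 \left(-1\right)^{2} \left(6 - 40\right) = - 55 \cdot 4 \cdot 1 \left(6 - 40\right) = \left(-55\right) 4 \left(-34\right) = \left(-220\right) \left(-34\right) = 7480$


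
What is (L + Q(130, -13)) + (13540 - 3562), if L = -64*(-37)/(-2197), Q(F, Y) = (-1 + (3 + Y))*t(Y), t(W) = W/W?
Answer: 21895131/2197 ≈ 9965.9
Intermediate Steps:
t(W) = 1
Q(F, Y) = 2 + Y (Q(F, Y) = (-1 + (3 + Y))*1 = (2 + Y)*1 = 2 + Y)
L = -2368/2197 (L = 2368*(-1/2197) = -2368/2197 ≈ -1.0778)
(L + Q(130, -13)) + (13540 - 3562) = (-2368/2197 + (2 - 13)) + (13540 - 3562) = (-2368/2197 - 11) + 9978 = -26535/2197 + 9978 = 21895131/2197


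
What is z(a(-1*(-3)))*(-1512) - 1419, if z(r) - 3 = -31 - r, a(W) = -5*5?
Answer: 3117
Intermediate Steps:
a(W) = -25
z(r) = -28 - r (z(r) = 3 + (-31 - r) = -28 - r)
z(a(-1*(-3)))*(-1512) - 1419 = (-28 - 1*(-25))*(-1512) - 1419 = (-28 + 25)*(-1512) - 1419 = -3*(-1512) - 1419 = 4536 - 1419 = 3117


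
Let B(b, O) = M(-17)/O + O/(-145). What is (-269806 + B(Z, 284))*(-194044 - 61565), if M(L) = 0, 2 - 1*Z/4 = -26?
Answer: 9999974661786/145 ≈ 6.8965e+10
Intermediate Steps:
Z = 112 (Z = 8 - 4*(-26) = 8 + 104 = 112)
B(b, O) = -O/145 (B(b, O) = 0/O + O/(-145) = 0 + O*(-1/145) = 0 - O/145 = -O/145)
(-269806 + B(Z, 284))*(-194044 - 61565) = (-269806 - 1/145*284)*(-194044 - 61565) = (-269806 - 284/145)*(-255609) = -39122154/145*(-255609) = 9999974661786/145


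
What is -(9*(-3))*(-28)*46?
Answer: -34776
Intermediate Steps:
-(9*(-3))*(-28)*46 = -(-27*(-28))*46 = -756*46 = -1*34776 = -34776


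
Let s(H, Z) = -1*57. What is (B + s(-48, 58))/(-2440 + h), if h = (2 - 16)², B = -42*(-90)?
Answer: -73/44 ≈ -1.6591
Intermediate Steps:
s(H, Z) = -57
B = 3780
h = 196 (h = (-14)² = 196)
(B + s(-48, 58))/(-2440 + h) = (3780 - 57)/(-2440 + 196) = 3723/(-2244) = 3723*(-1/2244) = -73/44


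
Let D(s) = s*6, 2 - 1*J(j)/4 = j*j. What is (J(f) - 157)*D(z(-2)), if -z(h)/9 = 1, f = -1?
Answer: 8262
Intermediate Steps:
z(h) = -9 (z(h) = -9*1 = -9)
J(j) = 8 - 4*j² (J(j) = 8 - 4*j*j = 8 - 4*j²)
D(s) = 6*s
(J(f) - 157)*D(z(-2)) = ((8 - 4*(-1)²) - 157)*(6*(-9)) = ((8 - 4*1) - 157)*(-54) = ((8 - 4) - 157)*(-54) = (4 - 157)*(-54) = -153*(-54) = 8262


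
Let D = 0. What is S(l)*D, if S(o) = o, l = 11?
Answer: 0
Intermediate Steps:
S(l)*D = 11*0 = 0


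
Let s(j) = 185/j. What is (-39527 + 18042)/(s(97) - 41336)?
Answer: 2084045/4009407 ≈ 0.51979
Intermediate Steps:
(-39527 + 18042)/(s(97) - 41336) = (-39527 + 18042)/(185/97 - 41336) = -21485/(185*(1/97) - 41336) = -21485/(185/97 - 41336) = -21485/(-4009407/97) = -21485*(-97/4009407) = 2084045/4009407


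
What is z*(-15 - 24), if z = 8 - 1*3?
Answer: -195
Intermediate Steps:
z = 5 (z = 8 - 3 = 5)
z*(-15 - 24) = 5*(-15 - 24) = 5*(-39) = -195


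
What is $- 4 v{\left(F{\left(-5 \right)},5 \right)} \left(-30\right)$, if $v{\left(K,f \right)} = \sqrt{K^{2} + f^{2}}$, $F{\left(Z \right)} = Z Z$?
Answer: $600 \sqrt{26} \approx 3059.4$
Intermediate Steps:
$F{\left(Z \right)} = Z^{2}$
$- 4 v{\left(F{\left(-5 \right)},5 \right)} \left(-30\right) = - 4 \sqrt{\left(\left(-5\right)^{2}\right)^{2} + 5^{2}} \left(-30\right) = - 4 \sqrt{25^{2} + 25} \left(-30\right) = - 4 \sqrt{625 + 25} \left(-30\right) = - 4 \sqrt{650} \left(-30\right) = - 4 \cdot 5 \sqrt{26} \left(-30\right) = - 20 \sqrt{26} \left(-30\right) = 600 \sqrt{26}$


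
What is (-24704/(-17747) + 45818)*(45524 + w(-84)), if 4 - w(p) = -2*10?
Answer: 37037663649000/17747 ≈ 2.0870e+9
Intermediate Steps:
w(p) = 24 (w(p) = 4 - (-2)*10 = 4 - 1*(-20) = 4 + 20 = 24)
(-24704/(-17747) + 45818)*(45524 + w(-84)) = (-24704/(-17747) + 45818)*(45524 + 24) = (-24704*(-1/17747) + 45818)*45548 = (24704/17747 + 45818)*45548 = (813156750/17747)*45548 = 37037663649000/17747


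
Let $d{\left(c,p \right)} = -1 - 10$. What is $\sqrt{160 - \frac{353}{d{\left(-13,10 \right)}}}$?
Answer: $\frac{\sqrt{23243}}{11} \approx 13.86$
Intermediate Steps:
$d{\left(c,p \right)} = -11$
$\sqrt{160 - \frac{353}{d{\left(-13,10 \right)}}} = \sqrt{160 - \frac{353}{-11}} = \sqrt{160 - - \frac{353}{11}} = \sqrt{160 + \frac{353}{11}} = \sqrt{\frac{2113}{11}} = \frac{\sqrt{23243}}{11}$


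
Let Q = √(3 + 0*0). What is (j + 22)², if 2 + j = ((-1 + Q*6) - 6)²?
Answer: 52497 - 29736*√3 ≈ 992.74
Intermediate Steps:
Q = √3 (Q = √(3 + 0) = √3 ≈ 1.7320)
j = -2 + (-7 + 6*√3)² (j = -2 + ((-1 + √3*6) - 6)² = -2 + ((-1 + 6*√3) - 6)² = -2 + (-7 + 6*√3)² ≈ 9.5077)
(j + 22)² = ((155 - 84*√3) + 22)² = (177 - 84*√3)²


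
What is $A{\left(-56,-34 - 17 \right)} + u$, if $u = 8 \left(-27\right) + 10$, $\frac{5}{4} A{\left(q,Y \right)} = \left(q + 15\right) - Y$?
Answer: $-198$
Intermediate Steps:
$A{\left(q,Y \right)} = 12 - \frac{4 Y}{5} + \frac{4 q}{5}$ ($A{\left(q,Y \right)} = \frac{4 \left(\left(q + 15\right) - Y\right)}{5} = \frac{4 \left(\left(15 + q\right) - Y\right)}{5} = \frac{4 \left(15 + q - Y\right)}{5} = 12 - \frac{4 Y}{5} + \frac{4 q}{5}$)
$u = -206$ ($u = -216 + 10 = -206$)
$A{\left(-56,-34 - 17 \right)} + u = \left(12 - \frac{4 \left(-34 - 17\right)}{5} + \frac{4}{5} \left(-56\right)\right) - 206 = \left(12 - - \frac{204}{5} - \frac{224}{5}\right) - 206 = \left(12 + \frac{204}{5} - \frac{224}{5}\right) - 206 = 8 - 206 = -198$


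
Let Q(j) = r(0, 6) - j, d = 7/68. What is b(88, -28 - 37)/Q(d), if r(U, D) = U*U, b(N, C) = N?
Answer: -5984/7 ≈ -854.86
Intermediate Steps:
r(U, D) = U**2
d = 7/68 (d = 7*(1/68) = 7/68 ≈ 0.10294)
Q(j) = -j (Q(j) = 0**2 - j = 0 - j = -j)
b(88, -28 - 37)/Q(d) = 88/((-1*7/68)) = 88/(-7/68) = 88*(-68/7) = -5984/7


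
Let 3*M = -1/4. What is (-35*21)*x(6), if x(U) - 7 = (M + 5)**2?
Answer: -1099805/48 ≈ -22913.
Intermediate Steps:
M = -1/12 (M = (-1/4)/3 = (-1*1/4)/3 = (1/3)*(-1/4) = -1/12 ≈ -0.083333)
x(U) = 4489/144 (x(U) = 7 + (-1/12 + 5)**2 = 7 + (59/12)**2 = 7 + 3481/144 = 4489/144)
(-35*21)*x(6) = -35*21*(4489/144) = -735*4489/144 = -1099805/48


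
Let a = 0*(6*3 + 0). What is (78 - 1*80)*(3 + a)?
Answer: -6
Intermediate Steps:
a = 0 (a = 0*(18 + 0) = 0*18 = 0)
(78 - 1*80)*(3 + a) = (78 - 1*80)*(3 + 0) = (78 - 80)*3 = -2*3 = -6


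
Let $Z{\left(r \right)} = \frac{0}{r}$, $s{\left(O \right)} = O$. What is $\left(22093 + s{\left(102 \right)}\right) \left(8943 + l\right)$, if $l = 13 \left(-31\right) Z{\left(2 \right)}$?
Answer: $198489885$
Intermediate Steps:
$Z{\left(r \right)} = 0$
$l = 0$ ($l = 13 \left(-31\right) 0 = \left(-403\right) 0 = 0$)
$\left(22093 + s{\left(102 \right)}\right) \left(8943 + l\right) = \left(22093 + 102\right) \left(8943 + 0\right) = 22195 \cdot 8943 = 198489885$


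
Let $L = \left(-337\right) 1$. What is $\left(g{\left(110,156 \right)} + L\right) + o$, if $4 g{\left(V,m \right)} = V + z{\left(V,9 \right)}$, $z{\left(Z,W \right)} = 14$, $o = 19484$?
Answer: $19178$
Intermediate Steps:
$L = -337$
$g{\left(V,m \right)} = \frac{7}{2} + \frac{V}{4}$ ($g{\left(V,m \right)} = \frac{V + 14}{4} = \frac{14 + V}{4} = \frac{7}{2} + \frac{V}{4}$)
$\left(g{\left(110,156 \right)} + L\right) + o = \left(\left(\frac{7}{2} + \frac{1}{4} \cdot 110\right) - 337\right) + 19484 = \left(\left(\frac{7}{2} + \frac{55}{2}\right) - 337\right) + 19484 = \left(31 - 337\right) + 19484 = -306 + 19484 = 19178$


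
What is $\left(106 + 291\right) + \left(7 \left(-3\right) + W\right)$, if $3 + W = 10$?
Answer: $383$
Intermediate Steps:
$W = 7$ ($W = -3 + 10 = 7$)
$\left(106 + 291\right) + \left(7 \left(-3\right) + W\right) = \left(106 + 291\right) + \left(7 \left(-3\right) + 7\right) = 397 + \left(-21 + 7\right) = 397 - 14 = 383$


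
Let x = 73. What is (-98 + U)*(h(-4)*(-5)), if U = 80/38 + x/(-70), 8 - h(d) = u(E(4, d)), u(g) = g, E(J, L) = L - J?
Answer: 1031416/133 ≈ 7755.0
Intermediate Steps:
h(d) = 12 - d (h(d) = 8 - (d - 1*4) = 8 - (d - 4) = 8 - (-4 + d) = 8 + (4 - d) = 12 - d)
U = 1413/1330 (U = 80/38 + 73/(-70) = 80*(1/38) + 73*(-1/70) = 40/19 - 73/70 = 1413/1330 ≈ 1.0624)
(-98 + U)*(h(-4)*(-5)) = (-98 + 1413/1330)*((12 - 1*(-4))*(-5)) = -128927*(12 + 4)*(-5)/1330 = -1031416*(-5)/665 = -128927/1330*(-80) = 1031416/133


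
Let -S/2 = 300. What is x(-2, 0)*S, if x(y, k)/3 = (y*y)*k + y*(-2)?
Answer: -7200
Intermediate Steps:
x(y, k) = -6*y + 3*k*y**2 (x(y, k) = 3*((y*y)*k + y*(-2)) = 3*(y**2*k - 2*y) = 3*(k*y**2 - 2*y) = 3*(-2*y + k*y**2) = -6*y + 3*k*y**2)
S = -600 (S = -2*300 = -600)
x(-2, 0)*S = (3*(-2)*(-2 + 0*(-2)))*(-600) = (3*(-2)*(-2 + 0))*(-600) = (3*(-2)*(-2))*(-600) = 12*(-600) = -7200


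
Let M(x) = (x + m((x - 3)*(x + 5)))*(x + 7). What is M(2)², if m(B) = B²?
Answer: 210681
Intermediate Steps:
M(x) = (7 + x)*(x + (-3 + x)²*(5 + x)²) (M(x) = (x + ((x - 3)*(x + 5))²)*(x + 7) = (x + ((-3 + x)*(5 + x))²)*(7 + x) = (x + (-3 + x)²*(5 + x)²)*(7 + x) = (7 + x)*(x + (-3 + x)²*(5 + x)²))
M(2)² = (1575 + 2⁵ - 241*2² - 188*2 + 2*2³ + 11*2⁴)² = (1575 + 32 - 241*4 - 376 + 2*8 + 11*16)² = (1575 + 32 - 964 - 376 + 16 + 176)² = 459² = 210681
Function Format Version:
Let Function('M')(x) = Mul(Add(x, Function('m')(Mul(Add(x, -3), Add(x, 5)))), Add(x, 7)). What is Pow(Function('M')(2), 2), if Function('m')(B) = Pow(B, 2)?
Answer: 210681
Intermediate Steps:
Function('M')(x) = Mul(Add(7, x), Add(x, Mul(Pow(Add(-3, x), 2), Pow(Add(5, x), 2)))) (Function('M')(x) = Mul(Add(x, Pow(Mul(Add(x, -3), Add(x, 5)), 2)), Add(x, 7)) = Mul(Add(x, Pow(Mul(Add(-3, x), Add(5, x)), 2)), Add(7, x)) = Mul(Add(x, Mul(Pow(Add(-3, x), 2), Pow(Add(5, x), 2))), Add(7, x)) = Mul(Add(7, x), Add(x, Mul(Pow(Add(-3, x), 2), Pow(Add(5, x), 2)))))
Pow(Function('M')(2), 2) = Pow(Add(1575, Pow(2, 5), Mul(-241, Pow(2, 2)), Mul(-188, 2), Mul(2, Pow(2, 3)), Mul(11, Pow(2, 4))), 2) = Pow(Add(1575, 32, Mul(-241, 4), -376, Mul(2, 8), Mul(11, 16)), 2) = Pow(Add(1575, 32, -964, -376, 16, 176), 2) = Pow(459, 2) = 210681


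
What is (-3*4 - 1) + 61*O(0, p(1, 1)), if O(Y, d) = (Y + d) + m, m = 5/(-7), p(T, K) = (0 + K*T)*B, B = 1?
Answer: 31/7 ≈ 4.4286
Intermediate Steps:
p(T, K) = K*T (p(T, K) = (0 + K*T)*1 = (K*T)*1 = K*T)
m = -5/7 (m = 5*(-⅐) = -5/7 ≈ -0.71429)
O(Y, d) = -5/7 + Y + d (O(Y, d) = (Y + d) - 5/7 = -5/7 + Y + d)
(-3*4 - 1) + 61*O(0, p(1, 1)) = (-3*4 - 1) + 61*(-5/7 + 0 + 1*1) = (-12 - 1) + 61*(-5/7 + 0 + 1) = -13 + 61*(2/7) = -13 + 122/7 = 31/7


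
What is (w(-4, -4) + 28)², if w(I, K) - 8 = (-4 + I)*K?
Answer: 4624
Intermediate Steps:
w(I, K) = 8 + K*(-4 + I) (w(I, K) = 8 + (-4 + I)*K = 8 + K*(-4 + I))
(w(-4, -4) + 28)² = ((8 - 4*(-4) - 4*(-4)) + 28)² = ((8 + 16 + 16) + 28)² = (40 + 28)² = 68² = 4624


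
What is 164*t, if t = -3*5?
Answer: -2460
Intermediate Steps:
t = -15
164*t = 164*(-15) = -2460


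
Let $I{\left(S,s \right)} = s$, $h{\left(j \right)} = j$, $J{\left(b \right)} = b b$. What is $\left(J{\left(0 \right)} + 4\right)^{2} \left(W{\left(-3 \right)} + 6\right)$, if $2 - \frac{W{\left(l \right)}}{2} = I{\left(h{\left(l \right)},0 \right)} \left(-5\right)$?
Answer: $160$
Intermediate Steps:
$J{\left(b \right)} = b^{2}$
$W{\left(l \right)} = 4$ ($W{\left(l \right)} = 4 - 2 \cdot 0 \left(-5\right) = 4 - 0 = 4 + 0 = 4$)
$\left(J{\left(0 \right)} + 4\right)^{2} \left(W{\left(-3 \right)} + 6\right) = \left(0^{2} + 4\right)^{2} \left(4 + 6\right) = \left(0 + 4\right)^{2} \cdot 10 = 4^{2} \cdot 10 = 16 \cdot 10 = 160$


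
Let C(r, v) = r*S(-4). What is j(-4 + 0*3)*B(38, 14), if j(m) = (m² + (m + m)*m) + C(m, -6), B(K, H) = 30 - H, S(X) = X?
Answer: 1024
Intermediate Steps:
C(r, v) = -4*r (C(r, v) = r*(-4) = -4*r)
j(m) = -4*m + 3*m² (j(m) = (m² + (m + m)*m) - 4*m = (m² + (2*m)*m) - 4*m = (m² + 2*m²) - 4*m = 3*m² - 4*m = -4*m + 3*m²)
j(-4 + 0*3)*B(38, 14) = ((-4 + 0*3)*(-4 + 3*(-4 + 0*3)))*(30 - 1*14) = ((-4 + 0)*(-4 + 3*(-4 + 0)))*(30 - 14) = -4*(-4 + 3*(-4))*16 = -4*(-4 - 12)*16 = -4*(-16)*16 = 64*16 = 1024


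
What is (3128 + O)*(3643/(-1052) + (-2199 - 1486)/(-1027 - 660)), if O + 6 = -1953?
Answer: -378943207/253532 ≈ -1494.7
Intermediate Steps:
O = -1959 (O = -6 - 1953 = -1959)
(3128 + O)*(3643/(-1052) + (-2199 - 1486)/(-1027 - 660)) = (3128 - 1959)*(3643/(-1052) + (-2199 - 1486)/(-1027 - 660)) = 1169*(3643*(-1/1052) - 3685/(-1687)) = 1169*(-3643/1052 - 3685*(-1/1687)) = 1169*(-3643/1052 + 3685/1687) = 1169*(-2269121/1774724) = -378943207/253532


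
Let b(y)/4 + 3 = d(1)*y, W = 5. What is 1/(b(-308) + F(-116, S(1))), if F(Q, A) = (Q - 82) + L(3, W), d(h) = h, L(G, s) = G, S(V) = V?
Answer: -1/1439 ≈ -0.00069493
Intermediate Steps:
F(Q, A) = -79 + Q (F(Q, A) = (Q - 82) + 3 = (-82 + Q) + 3 = -79 + Q)
b(y) = -12 + 4*y (b(y) = -12 + 4*(1*y) = -12 + 4*y)
1/(b(-308) + F(-116, S(1))) = 1/((-12 + 4*(-308)) + (-79 - 116)) = 1/((-12 - 1232) - 195) = 1/(-1244 - 195) = 1/(-1439) = -1/1439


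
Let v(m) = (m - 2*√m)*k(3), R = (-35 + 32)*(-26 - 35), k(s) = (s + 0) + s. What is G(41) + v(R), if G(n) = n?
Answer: 1139 - 12*√183 ≈ 976.67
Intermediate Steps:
k(s) = 2*s (k(s) = s + s = 2*s)
R = 183 (R = -3*(-61) = 183)
v(m) = -12*√m + 6*m (v(m) = (m - 2*√m)*(2*3) = (m - 2*√m)*6 = -12*√m + 6*m)
G(41) + v(R) = 41 + (-12*√183 + 6*183) = 41 + (-12*√183 + 1098) = 41 + (1098 - 12*√183) = 1139 - 12*√183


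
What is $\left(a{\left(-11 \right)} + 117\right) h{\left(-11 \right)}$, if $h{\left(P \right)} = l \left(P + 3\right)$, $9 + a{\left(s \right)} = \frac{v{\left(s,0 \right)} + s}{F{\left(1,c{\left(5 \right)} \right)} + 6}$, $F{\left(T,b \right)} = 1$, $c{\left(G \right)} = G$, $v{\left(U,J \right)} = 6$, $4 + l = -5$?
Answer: $\frac{54072}{7} \approx 7724.6$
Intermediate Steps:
$l = -9$ ($l = -4 - 5 = -9$)
$a{\left(s \right)} = - \frac{57}{7} + \frac{s}{7}$ ($a{\left(s \right)} = -9 + \frac{6 + s}{1 + 6} = -9 + \frac{6 + s}{7} = -9 + \left(6 + s\right) \frac{1}{7} = -9 + \left(\frac{6}{7} + \frac{s}{7}\right) = - \frac{57}{7} + \frac{s}{7}$)
$h{\left(P \right)} = -27 - 9 P$ ($h{\left(P \right)} = - 9 \left(P + 3\right) = - 9 \left(3 + P\right) = -27 - 9 P$)
$\left(a{\left(-11 \right)} + 117\right) h{\left(-11 \right)} = \left(\left(- \frac{57}{7} + \frac{1}{7} \left(-11\right)\right) + 117\right) \left(-27 - -99\right) = \left(\left(- \frac{57}{7} - \frac{11}{7}\right) + 117\right) \left(-27 + 99\right) = \left(- \frac{68}{7} + 117\right) 72 = \frac{751}{7} \cdot 72 = \frac{54072}{7}$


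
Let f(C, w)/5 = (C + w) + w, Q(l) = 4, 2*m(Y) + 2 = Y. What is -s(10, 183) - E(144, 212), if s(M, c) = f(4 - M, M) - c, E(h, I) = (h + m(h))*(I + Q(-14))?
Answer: -46327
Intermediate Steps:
m(Y) = -1 + Y/2
f(C, w) = 5*C + 10*w (f(C, w) = 5*((C + w) + w) = 5*(C + 2*w) = 5*C + 10*w)
E(h, I) = (-1 + 3*h/2)*(4 + I) (E(h, I) = (h + (-1 + h/2))*(I + 4) = (-1 + 3*h/2)*(4 + I))
s(M, c) = 20 - c + 5*M (s(M, c) = (5*(4 - M) + 10*M) - c = ((20 - 5*M) + 10*M) - c = (20 + 5*M) - c = 20 - c + 5*M)
-s(10, 183) - E(144, 212) = -(20 - 1*183 + 5*10) - (-4 - 1*212 + 6*144 + (3/2)*212*144) = -(20 - 183 + 50) - (-4 - 212 + 864 + 45792) = -1*(-113) - 1*46440 = 113 - 46440 = -46327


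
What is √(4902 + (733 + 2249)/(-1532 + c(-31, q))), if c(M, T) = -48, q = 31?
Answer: 3*√339795590/790 ≈ 70.001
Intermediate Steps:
√(4902 + (733 + 2249)/(-1532 + c(-31, q))) = √(4902 + (733 + 2249)/(-1532 - 48)) = √(4902 + 2982/(-1580)) = √(4902 + 2982*(-1/1580)) = √(4902 - 1491/790) = √(3871089/790) = 3*√339795590/790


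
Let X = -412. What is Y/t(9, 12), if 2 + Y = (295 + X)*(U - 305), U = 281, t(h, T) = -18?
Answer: -1403/9 ≈ -155.89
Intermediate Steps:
Y = 2806 (Y = -2 + (295 - 412)*(281 - 305) = -2 - 117*(-24) = -2 + 2808 = 2806)
Y/t(9, 12) = 2806/(-18) = 2806*(-1/18) = -1403/9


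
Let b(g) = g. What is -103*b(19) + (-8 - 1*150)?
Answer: -2115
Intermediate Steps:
-103*b(19) + (-8 - 1*150) = -103*19 + (-8 - 1*150) = -1957 + (-8 - 150) = -1957 - 158 = -2115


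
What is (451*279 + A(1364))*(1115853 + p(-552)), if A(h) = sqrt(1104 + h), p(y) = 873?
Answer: 140516515854 + 2233452*sqrt(617) ≈ 1.4057e+11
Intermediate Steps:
(451*279 + A(1364))*(1115853 + p(-552)) = (451*279 + sqrt(1104 + 1364))*(1115853 + 873) = (125829 + sqrt(2468))*1116726 = (125829 + 2*sqrt(617))*1116726 = 140516515854 + 2233452*sqrt(617)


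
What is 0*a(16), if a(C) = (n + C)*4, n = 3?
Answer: 0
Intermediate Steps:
a(C) = 12 + 4*C (a(C) = (3 + C)*4 = 12 + 4*C)
0*a(16) = 0*(12 + 4*16) = 0*(12 + 64) = 0*76 = 0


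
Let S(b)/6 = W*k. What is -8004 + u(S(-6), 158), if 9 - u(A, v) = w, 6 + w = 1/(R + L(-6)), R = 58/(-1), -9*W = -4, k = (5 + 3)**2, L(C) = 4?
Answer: -431405/54 ≈ -7989.0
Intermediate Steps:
k = 64 (k = 8**2 = 64)
W = 4/9 (W = -1/9*(-4) = 4/9 ≈ 0.44444)
R = -58 (R = 58*(-1) = -58)
S(b) = 512/3 (S(b) = 6*((4/9)*64) = 6*(256/9) = 512/3)
w = -325/54 (w = -6 + 1/(-58 + 4) = -6 + 1/(-54) = -6 - 1/54 = -325/54 ≈ -6.0185)
u(A, v) = 811/54 (u(A, v) = 9 - 1*(-325/54) = 9 + 325/54 = 811/54)
-8004 + u(S(-6), 158) = -8004 + 811/54 = -431405/54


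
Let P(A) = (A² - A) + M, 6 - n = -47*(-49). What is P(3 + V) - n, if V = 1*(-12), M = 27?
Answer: 2414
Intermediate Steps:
V = -12
n = -2297 (n = 6 - (-47)*(-49) = 6 - 1*2303 = 6 - 2303 = -2297)
P(A) = 27 + A² - A (P(A) = (A² - A) + 27 = 27 + A² - A)
P(3 + V) - n = (27 + (3 - 12)² - (3 - 12)) - 1*(-2297) = (27 + (-9)² - 1*(-9)) + 2297 = (27 + 81 + 9) + 2297 = 117 + 2297 = 2414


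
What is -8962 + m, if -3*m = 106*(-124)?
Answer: -13742/3 ≈ -4580.7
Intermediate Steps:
m = 13144/3 (m = -106*(-124)/3 = -⅓*(-13144) = 13144/3 ≈ 4381.3)
-8962 + m = -8962 + 13144/3 = -13742/3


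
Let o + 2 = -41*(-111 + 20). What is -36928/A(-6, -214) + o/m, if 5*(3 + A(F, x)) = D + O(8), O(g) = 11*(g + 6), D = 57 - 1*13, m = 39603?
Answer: -2437205171/2415783 ≈ -1008.9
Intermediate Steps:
D = 44 (D = 57 - 13 = 44)
O(g) = 66 + 11*g (O(g) = 11*(6 + g) = 66 + 11*g)
o = 3729 (o = -2 - 41*(-111 + 20) = -2 - 41*(-91) = -2 + 3731 = 3729)
A(F, x) = 183/5 (A(F, x) = -3 + (44 + (66 + 11*8))/5 = -3 + (44 + (66 + 88))/5 = -3 + (44 + 154)/5 = -3 + (1/5)*198 = -3 + 198/5 = 183/5)
-36928/A(-6, -214) + o/m = -36928/183/5 + 3729/39603 = -36928*5/183 + 3729*(1/39603) = -184640/183 + 1243/13201 = -2437205171/2415783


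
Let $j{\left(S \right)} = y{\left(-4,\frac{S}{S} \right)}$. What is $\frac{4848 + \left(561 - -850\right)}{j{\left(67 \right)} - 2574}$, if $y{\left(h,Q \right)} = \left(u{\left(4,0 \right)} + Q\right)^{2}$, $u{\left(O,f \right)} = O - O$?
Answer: $- \frac{6259}{2573} \approx -2.4326$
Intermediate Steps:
$u{\left(O,f \right)} = 0$
$y{\left(h,Q \right)} = Q^{2}$ ($y{\left(h,Q \right)} = \left(0 + Q\right)^{2} = Q^{2}$)
$j{\left(S \right)} = 1$ ($j{\left(S \right)} = \left(\frac{S}{S}\right)^{2} = 1^{2} = 1$)
$\frac{4848 + \left(561 - -850\right)}{j{\left(67 \right)} - 2574} = \frac{4848 + \left(561 - -850\right)}{1 - 2574} = \frac{4848 + \left(561 + 850\right)}{-2573} = \left(4848 + 1411\right) \left(- \frac{1}{2573}\right) = 6259 \left(- \frac{1}{2573}\right) = - \frac{6259}{2573}$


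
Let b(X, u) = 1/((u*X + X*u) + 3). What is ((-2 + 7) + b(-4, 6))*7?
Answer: 1568/45 ≈ 34.844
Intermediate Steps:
b(X, u) = 1/(3 + 2*X*u) (b(X, u) = 1/((X*u + X*u) + 3) = 1/(2*X*u + 3) = 1/(3 + 2*X*u))
((-2 + 7) + b(-4, 6))*7 = ((-2 + 7) + 1/(3 + 2*(-4)*6))*7 = (5 + 1/(3 - 48))*7 = (5 + 1/(-45))*7 = (5 - 1/45)*7 = (224/45)*7 = 1568/45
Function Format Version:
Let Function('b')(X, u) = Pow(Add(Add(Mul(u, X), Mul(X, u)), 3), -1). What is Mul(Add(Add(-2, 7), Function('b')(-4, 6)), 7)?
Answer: Rational(1568, 45) ≈ 34.844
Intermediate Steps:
Function('b')(X, u) = Pow(Add(3, Mul(2, X, u)), -1) (Function('b')(X, u) = Pow(Add(Add(Mul(X, u), Mul(X, u)), 3), -1) = Pow(Add(Mul(2, X, u), 3), -1) = Pow(Add(3, Mul(2, X, u)), -1))
Mul(Add(Add(-2, 7), Function('b')(-4, 6)), 7) = Mul(Add(Add(-2, 7), Pow(Add(3, Mul(2, -4, 6)), -1)), 7) = Mul(Add(5, Pow(Add(3, -48), -1)), 7) = Mul(Add(5, Pow(-45, -1)), 7) = Mul(Add(5, Rational(-1, 45)), 7) = Mul(Rational(224, 45), 7) = Rational(1568, 45)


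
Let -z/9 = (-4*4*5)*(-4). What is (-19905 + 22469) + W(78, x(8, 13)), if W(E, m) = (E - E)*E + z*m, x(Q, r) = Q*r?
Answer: -296956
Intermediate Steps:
z = -2880 (z = -9*-4*4*5*(-4) = -9*(-16*5)*(-4) = -(-720)*(-4) = -9*320 = -2880)
W(E, m) = -2880*m (W(E, m) = (E - E)*E - 2880*m = 0*E - 2880*m = 0 - 2880*m = -2880*m)
(-19905 + 22469) + W(78, x(8, 13)) = (-19905 + 22469) - 23040*13 = 2564 - 2880*104 = 2564 - 299520 = -296956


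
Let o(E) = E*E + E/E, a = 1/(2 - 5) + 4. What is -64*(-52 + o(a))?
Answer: 21632/9 ≈ 2403.6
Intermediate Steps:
a = 11/3 (a = 1/(-3) + 4 = -⅓ + 4 = 11/3 ≈ 3.6667)
o(E) = 1 + E² (o(E) = E² + 1 = 1 + E²)
-64*(-52 + o(a)) = -64*(-52 + (1 + (11/3)²)) = -64*(-52 + (1 + 121/9)) = -64*(-52 + 130/9) = -64*(-338/9) = 21632/9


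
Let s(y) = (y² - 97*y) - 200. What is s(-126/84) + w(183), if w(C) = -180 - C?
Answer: -1661/4 ≈ -415.25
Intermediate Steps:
s(y) = -200 + y² - 97*y
s(-126/84) + w(183) = (-200 + (-126/84)² - (-12222)/84) + (-180 - 1*183) = (-200 + (-126*1/84)² - (-12222)/84) + (-180 - 183) = (-200 + (-3/2)² - 97*(-3/2)) - 363 = (-200 + 9/4 + 291/2) - 363 = -209/4 - 363 = -1661/4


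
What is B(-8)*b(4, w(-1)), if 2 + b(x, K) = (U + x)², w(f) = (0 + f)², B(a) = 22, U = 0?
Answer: 308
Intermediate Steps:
w(f) = f²
b(x, K) = -2 + x² (b(x, K) = -2 + (0 + x)² = -2 + x²)
B(-8)*b(4, w(-1)) = 22*(-2 + 4²) = 22*(-2 + 16) = 22*14 = 308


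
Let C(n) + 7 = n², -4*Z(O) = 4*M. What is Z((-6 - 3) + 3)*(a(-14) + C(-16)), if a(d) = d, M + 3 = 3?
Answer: 0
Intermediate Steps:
M = 0 (M = -3 + 3 = 0)
Z(O) = 0 (Z(O) = -0 = -¼*0 = 0)
C(n) = -7 + n²
Z((-6 - 3) + 3)*(a(-14) + C(-16)) = 0*(-14 + (-7 + (-16)²)) = 0*(-14 + (-7 + 256)) = 0*(-14 + 249) = 0*235 = 0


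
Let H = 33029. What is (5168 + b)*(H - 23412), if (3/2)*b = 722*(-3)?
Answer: 35813708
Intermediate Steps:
b = -1444 (b = 2*(722*(-3))/3 = (2/3)*(-2166) = -1444)
(5168 + b)*(H - 23412) = (5168 - 1444)*(33029 - 23412) = 3724*9617 = 35813708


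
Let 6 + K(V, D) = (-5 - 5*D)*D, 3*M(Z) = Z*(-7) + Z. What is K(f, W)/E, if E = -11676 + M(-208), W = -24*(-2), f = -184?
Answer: 5883/5630 ≈ 1.0449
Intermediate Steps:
M(Z) = -2*Z (M(Z) = (Z*(-7) + Z)/3 = (-7*Z + Z)/3 = (-6*Z)/3 = -2*Z)
W = 48
E = -11260 (E = -11676 - 2*(-208) = -11676 + 416 = -11260)
K(V, D) = -6 + D*(-5 - 5*D) (K(V, D) = -6 + (-5 - 5*D)*D = -6 + D*(-5 - 5*D))
K(f, W)/E = (-6 - 5*48 - 5*48**2)/(-11260) = (-6 - 240 - 5*2304)*(-1/11260) = (-6 - 240 - 11520)*(-1/11260) = -11766*(-1/11260) = 5883/5630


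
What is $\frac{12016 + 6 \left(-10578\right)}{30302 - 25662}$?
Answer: $- \frac{12863}{1160} \approx -11.089$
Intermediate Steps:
$\frac{12016 + 6 \left(-10578\right)}{30302 - 25662} = \frac{12016 - 63468}{4640} = \left(-51452\right) \frac{1}{4640} = - \frac{12863}{1160}$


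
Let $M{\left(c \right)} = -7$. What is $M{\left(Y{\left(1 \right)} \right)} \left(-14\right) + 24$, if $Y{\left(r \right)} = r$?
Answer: $122$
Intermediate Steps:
$M{\left(Y{\left(1 \right)} \right)} \left(-14\right) + 24 = \left(-7\right) \left(-14\right) + 24 = 98 + 24 = 122$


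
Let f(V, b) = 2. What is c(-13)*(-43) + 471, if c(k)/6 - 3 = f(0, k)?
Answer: -819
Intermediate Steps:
c(k) = 30 (c(k) = 18 + 6*2 = 18 + 12 = 30)
c(-13)*(-43) + 471 = 30*(-43) + 471 = -1290 + 471 = -819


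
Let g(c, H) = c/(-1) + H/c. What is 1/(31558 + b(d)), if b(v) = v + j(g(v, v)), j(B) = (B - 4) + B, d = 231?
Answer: 1/31325 ≈ 3.1923e-5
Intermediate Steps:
g(c, H) = -c + H/c (g(c, H) = c*(-1) + H/c = -c + H/c)
j(B) = -4 + 2*B (j(B) = (-4 + B) + B = -4 + 2*B)
b(v) = -2 - v (b(v) = v + (-4 + 2*(-v + v/v)) = v + (-4 + 2*(-v + 1)) = v + (-4 + 2*(1 - v)) = v + (-4 + (2 - 2*v)) = v + (-2 - 2*v) = -2 - v)
1/(31558 + b(d)) = 1/(31558 + (-2 - 1*231)) = 1/(31558 + (-2 - 231)) = 1/(31558 - 233) = 1/31325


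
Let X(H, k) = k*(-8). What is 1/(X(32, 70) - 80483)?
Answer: -1/81043 ≈ -1.2339e-5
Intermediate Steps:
X(H, k) = -8*k
1/(X(32, 70) - 80483) = 1/(-8*70 - 80483) = 1/(-560 - 80483) = 1/(-81043) = -1/81043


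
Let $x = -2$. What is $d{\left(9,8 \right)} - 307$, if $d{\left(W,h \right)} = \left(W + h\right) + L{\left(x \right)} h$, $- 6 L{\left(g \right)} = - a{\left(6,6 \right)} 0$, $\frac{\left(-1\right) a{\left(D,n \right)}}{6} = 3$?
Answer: $-290$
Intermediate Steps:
$a{\left(D,n \right)} = -18$ ($a{\left(D,n \right)} = \left(-6\right) 3 = -18$)
$L{\left(g \right)} = 0$ ($L{\left(g \right)} = - \frac{\left(-1\right) \left(-18\right) 0}{6} = - \frac{18 \cdot 0}{6} = \left(- \frac{1}{6}\right) 0 = 0$)
$d{\left(W,h \right)} = W + h$ ($d{\left(W,h \right)} = \left(W + h\right) + 0 h = \left(W + h\right) + 0 = W + h$)
$d{\left(9,8 \right)} - 307 = \left(9 + 8\right) - 307 = 17 - 307 = -290$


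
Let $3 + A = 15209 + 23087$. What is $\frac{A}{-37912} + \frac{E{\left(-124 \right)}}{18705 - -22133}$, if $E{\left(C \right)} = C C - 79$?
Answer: $- \frac{70276405}{110589304} \approx -0.63547$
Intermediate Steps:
$E{\left(C \right)} = -79 + C^{2}$ ($E{\left(C \right)} = C^{2} - 79 = -79 + C^{2}$)
$A = 38293$ ($A = -3 + \left(15209 + 23087\right) = -3 + 38296 = 38293$)
$\frac{A}{-37912} + \frac{E{\left(-124 \right)}}{18705 - -22133} = \frac{38293}{-37912} + \frac{-79 + \left(-124\right)^{2}}{18705 - -22133} = 38293 \left(- \frac{1}{37912}\right) + \frac{-79 + 15376}{18705 + 22133} = - \frac{38293}{37912} + \frac{15297}{40838} = - \frac{70276405}{110589304}$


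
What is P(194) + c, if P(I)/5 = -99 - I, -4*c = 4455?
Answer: -10315/4 ≈ -2578.8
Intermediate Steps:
c = -4455/4 (c = -¼*4455 = -4455/4 ≈ -1113.8)
P(I) = -495 - 5*I (P(I) = 5*(-99 - I) = -495 - 5*I)
P(194) + c = (-495 - 5*194) - 4455/4 = (-495 - 970) - 4455/4 = -1465 - 4455/4 = -10315/4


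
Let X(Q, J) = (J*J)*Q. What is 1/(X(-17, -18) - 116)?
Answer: -1/5624 ≈ -0.00017781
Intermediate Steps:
X(Q, J) = Q*J**2 (X(Q, J) = J**2*Q = Q*J**2)
1/(X(-17, -18) - 116) = 1/(-17*(-18)**2 - 116) = 1/(-17*324 - 116) = 1/(-5508 - 116) = 1/(-5624) = -1/5624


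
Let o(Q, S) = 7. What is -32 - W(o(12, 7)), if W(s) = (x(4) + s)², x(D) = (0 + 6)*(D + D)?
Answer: -3057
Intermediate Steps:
x(D) = 12*D (x(D) = 6*(2*D) = 12*D)
W(s) = (48 + s)² (W(s) = (12*4 + s)² = (48 + s)²)
-32 - W(o(12, 7)) = -32 - (48 + 7)² = -32 - 1*55² = -32 - 1*3025 = -32 - 3025 = -3057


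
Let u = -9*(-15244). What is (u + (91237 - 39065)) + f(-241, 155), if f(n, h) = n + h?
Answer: 189282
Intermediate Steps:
u = 137196
f(n, h) = h + n
(u + (91237 - 39065)) + f(-241, 155) = (137196 + (91237 - 39065)) + (155 - 241) = (137196 + 52172) - 86 = 189368 - 86 = 189282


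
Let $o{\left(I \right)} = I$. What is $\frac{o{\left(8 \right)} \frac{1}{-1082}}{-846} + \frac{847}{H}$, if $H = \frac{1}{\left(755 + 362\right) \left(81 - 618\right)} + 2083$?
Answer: $\frac{116267366554021}{285926468896458} \approx 0.40663$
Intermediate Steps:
$H = \frac{1249443806}{599829}$ ($H = \frac{1}{1117 \left(-537\right)} + 2083 = \frac{1}{-599829} + 2083 = - \frac{1}{599829} + 2083 = \frac{1249443806}{599829} \approx 2083.0$)
$\frac{o{\left(8 \right)} \frac{1}{-1082}}{-846} + \frac{847}{H} = \frac{8 \frac{1}{-1082}}{-846} + \frac{847}{\frac{1249443806}{599829}} = 8 \left(- \frac{1}{1082}\right) \left(- \frac{1}{846}\right) + 847 \cdot \frac{599829}{1249443806} = \left(- \frac{4}{541}\right) \left(- \frac{1}{846}\right) + \frac{508055163}{1249443806} = \frac{2}{228843} + \frac{508055163}{1249443806} = \frac{116267366554021}{285926468896458}$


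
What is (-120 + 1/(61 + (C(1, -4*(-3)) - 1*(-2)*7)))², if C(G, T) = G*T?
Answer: 108972721/7569 ≈ 14397.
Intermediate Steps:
(-120 + 1/(61 + (C(1, -4*(-3)) - 1*(-2)*7)))² = (-120 + 1/(61 + (1*(-4*(-3)) - 1*(-2)*7)))² = (-120 + 1/(61 + (1*12 + 2*7)))² = (-120 + 1/(61 + (12 + 14)))² = (-120 + 1/(61 + 26))² = (-120 + 1/87)² = (-10439/87)² = 108972721/7569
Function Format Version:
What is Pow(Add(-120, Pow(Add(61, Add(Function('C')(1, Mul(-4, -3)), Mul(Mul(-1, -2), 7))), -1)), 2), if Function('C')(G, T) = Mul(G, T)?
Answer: Rational(108972721, 7569) ≈ 14397.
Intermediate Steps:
Pow(Add(-120, Pow(Add(61, Add(Function('C')(1, Mul(-4, -3)), Mul(Mul(-1, -2), 7))), -1)), 2) = Pow(Add(-120, Pow(Add(61, Add(Mul(1, Mul(-4, -3)), Mul(Mul(-1, -2), 7))), -1)), 2) = Pow(Add(-120, Pow(Add(61, Add(Mul(1, 12), Mul(2, 7))), -1)), 2) = Pow(Add(-120, Pow(Add(61, Add(12, 14)), -1)), 2) = Pow(Add(-120, Pow(Add(61, 26), -1)), 2) = Pow(Add(-120, Pow(87, -1)), 2) = Pow(Add(-120, Rational(1, 87)), 2) = Pow(Rational(-10439, 87), 2) = Rational(108972721, 7569)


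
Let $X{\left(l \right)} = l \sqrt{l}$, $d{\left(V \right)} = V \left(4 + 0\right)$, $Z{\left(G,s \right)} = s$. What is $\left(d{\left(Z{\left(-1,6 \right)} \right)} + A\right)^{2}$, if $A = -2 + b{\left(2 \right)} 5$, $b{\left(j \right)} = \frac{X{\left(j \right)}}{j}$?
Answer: $534 + 220 \sqrt{2} \approx 845.13$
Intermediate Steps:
$d{\left(V \right)} = 4 V$ ($d{\left(V \right)} = V 4 = 4 V$)
$X{\left(l \right)} = l^{\frac{3}{2}}$
$b{\left(j \right)} = \sqrt{j}$ ($b{\left(j \right)} = \frac{j^{\frac{3}{2}}}{j} = \sqrt{j}$)
$A = -2 + 5 \sqrt{2}$ ($A = -2 + \sqrt{2} \cdot 5 = -2 + 5 \sqrt{2} \approx 5.0711$)
$\left(d{\left(Z{\left(-1,6 \right)} \right)} + A\right)^{2} = \left(4 \cdot 6 - \left(2 - 5 \sqrt{2}\right)\right)^{2} = \left(24 - \left(2 - 5 \sqrt{2}\right)\right)^{2} = \left(22 + 5 \sqrt{2}\right)^{2}$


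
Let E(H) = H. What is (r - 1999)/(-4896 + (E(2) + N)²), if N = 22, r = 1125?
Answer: 437/2160 ≈ 0.20231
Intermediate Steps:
(r - 1999)/(-4896 + (E(2) + N)²) = (1125 - 1999)/(-4896 + (2 + 22)²) = -874/(-4896 + 24²) = -874/(-4896 + 576) = -874/(-4320) = -874*(-1/4320) = 437/2160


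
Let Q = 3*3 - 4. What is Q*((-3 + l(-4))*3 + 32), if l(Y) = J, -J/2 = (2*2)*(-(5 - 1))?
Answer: 595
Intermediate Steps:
J = 32 (J = -2*2*2*(-(5 - 1)) = -8*(-1*4) = -8*(-4) = -2*(-16) = 32)
l(Y) = 32
Q = 5 (Q = 9 - 4 = 5)
Q*((-3 + l(-4))*3 + 32) = 5*((-3 + 32)*3 + 32) = 5*(29*3 + 32) = 5*(87 + 32) = 5*119 = 595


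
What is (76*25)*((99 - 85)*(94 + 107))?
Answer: 5346600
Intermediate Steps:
(76*25)*((99 - 85)*(94 + 107)) = 1900*(14*201) = 1900*2814 = 5346600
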